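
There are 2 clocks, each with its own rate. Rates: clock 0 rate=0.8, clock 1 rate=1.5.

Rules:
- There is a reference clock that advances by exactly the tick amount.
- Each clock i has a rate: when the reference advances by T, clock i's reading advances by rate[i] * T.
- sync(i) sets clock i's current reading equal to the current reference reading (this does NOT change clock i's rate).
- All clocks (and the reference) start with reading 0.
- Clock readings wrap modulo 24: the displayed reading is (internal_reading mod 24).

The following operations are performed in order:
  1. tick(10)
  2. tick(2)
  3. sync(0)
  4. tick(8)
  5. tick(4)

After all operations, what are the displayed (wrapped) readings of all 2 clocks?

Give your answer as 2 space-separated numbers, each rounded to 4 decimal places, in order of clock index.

After op 1 tick(10): ref=10.0000 raw=[8.0000 15.0000]
After op 2 tick(2): ref=12.0000 raw=[9.6000 18.0000]
After op 3 sync(0): ref=12.0000 raw=[12.0000 18.0000]
After op 4 tick(8): ref=20.0000 raw=[18.4000 30.0000]
After op 5 tick(4): ref=24.0000 raw=[21.6000 36.0000]
Wrap final raw readings (mod 24): 21.6000 mod 24 = 21.6000; 36.0000 mod 24 = 12.0000

Answer: 21.6000 12.0000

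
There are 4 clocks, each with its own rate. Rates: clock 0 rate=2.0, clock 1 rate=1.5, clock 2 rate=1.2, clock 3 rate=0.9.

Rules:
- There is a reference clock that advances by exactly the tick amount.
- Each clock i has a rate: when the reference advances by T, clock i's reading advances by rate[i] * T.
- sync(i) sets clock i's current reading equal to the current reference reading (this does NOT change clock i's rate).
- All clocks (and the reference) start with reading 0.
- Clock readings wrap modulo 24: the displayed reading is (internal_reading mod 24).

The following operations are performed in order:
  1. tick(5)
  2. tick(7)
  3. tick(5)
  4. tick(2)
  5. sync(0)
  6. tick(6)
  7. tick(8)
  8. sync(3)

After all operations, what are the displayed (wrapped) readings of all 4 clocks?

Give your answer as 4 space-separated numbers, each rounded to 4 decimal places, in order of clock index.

After op 1 tick(5): ref=5.0000 raw=[10.0000 7.5000 6.0000 4.5000]
After op 2 tick(7): ref=12.0000 raw=[24.0000 18.0000 14.4000 10.8000]
After op 3 tick(5): ref=17.0000 raw=[34.0000 25.5000 20.4000 15.3000]
After op 4 tick(2): ref=19.0000 raw=[38.0000 28.5000 22.8000 17.1000]
After op 5 sync(0): ref=19.0000 raw=[19.0000 28.5000 22.8000 17.1000]
After op 6 tick(6): ref=25.0000 raw=[31.0000 37.5000 30.0000 22.5000]
After op 7 tick(8): ref=33.0000 raw=[47.0000 49.5000 39.6000 29.7000]
After op 8 sync(3): ref=33.0000 raw=[47.0000 49.5000 39.6000 33.0000]
Wrap final raw readings (mod 24): 47.0000 mod 24 = 23.0000; 49.5000 mod 24 = 1.5000; 39.6000 mod 24 = 15.6000; 33.0000 mod 24 = 9.0000

Answer: 23.0000 1.5000 15.6000 9.0000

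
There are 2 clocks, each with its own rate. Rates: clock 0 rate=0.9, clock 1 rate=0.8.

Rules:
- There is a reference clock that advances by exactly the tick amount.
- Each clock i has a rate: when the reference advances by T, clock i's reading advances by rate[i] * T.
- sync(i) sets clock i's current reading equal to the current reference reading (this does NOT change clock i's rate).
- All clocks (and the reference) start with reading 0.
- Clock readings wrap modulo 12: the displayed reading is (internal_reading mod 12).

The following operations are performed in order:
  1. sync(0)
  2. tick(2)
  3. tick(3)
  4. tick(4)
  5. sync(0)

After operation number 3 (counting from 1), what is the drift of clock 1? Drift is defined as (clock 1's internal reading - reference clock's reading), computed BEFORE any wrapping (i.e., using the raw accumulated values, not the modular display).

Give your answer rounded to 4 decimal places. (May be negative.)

After op 1 sync(0): ref=0.0000 raw=[0.0000 0.0000]
After op 2 tick(2): ref=2.0000 raw=[1.8000 1.6000]
After op 3 tick(3): ref=5.0000 raw=[4.5000 4.0000]
Drift of clock 1 after op 3: 4.0000 - 5.0000 = -1.0000

Answer: -1.0000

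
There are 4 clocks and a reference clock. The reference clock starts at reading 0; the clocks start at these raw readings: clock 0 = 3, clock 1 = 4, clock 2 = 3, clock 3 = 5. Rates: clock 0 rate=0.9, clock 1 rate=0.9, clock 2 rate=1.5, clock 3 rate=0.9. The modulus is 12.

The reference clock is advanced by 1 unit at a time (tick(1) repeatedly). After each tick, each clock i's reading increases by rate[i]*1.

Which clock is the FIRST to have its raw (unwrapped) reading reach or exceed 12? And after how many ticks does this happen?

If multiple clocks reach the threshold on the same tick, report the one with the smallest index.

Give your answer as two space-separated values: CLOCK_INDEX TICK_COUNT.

Answer: 2 6

Derivation:
clock 0: start=3, rate=0.9, needs 12-3 = 9; ticks = ceil(9/0.9) = ceil(10.0000) = 10; reading at tick 10 = 3 + 0.9*10 = 12.0000
clock 1: start=4, rate=0.9, needs 12-4 = 8; ticks = ceil(8/0.9) = ceil(8.8889) = 9; reading at tick 9 = 4 + 0.9*9 = 12.1000
clock 2: start=3, rate=1.5, needs 12-3 = 9; ticks = ceil(9/1.5) = ceil(6.0000) = 6; reading at tick 6 = 3 + 1.5*6 = 12.0000
clock 3: start=5, rate=0.9, needs 12-5 = 7; ticks = ceil(7/0.9) = ceil(7.7778) = 8; reading at tick 8 = 5 + 0.9*8 = 12.2000
Minimum tick count = 6; winners = [2]; smallest index = 2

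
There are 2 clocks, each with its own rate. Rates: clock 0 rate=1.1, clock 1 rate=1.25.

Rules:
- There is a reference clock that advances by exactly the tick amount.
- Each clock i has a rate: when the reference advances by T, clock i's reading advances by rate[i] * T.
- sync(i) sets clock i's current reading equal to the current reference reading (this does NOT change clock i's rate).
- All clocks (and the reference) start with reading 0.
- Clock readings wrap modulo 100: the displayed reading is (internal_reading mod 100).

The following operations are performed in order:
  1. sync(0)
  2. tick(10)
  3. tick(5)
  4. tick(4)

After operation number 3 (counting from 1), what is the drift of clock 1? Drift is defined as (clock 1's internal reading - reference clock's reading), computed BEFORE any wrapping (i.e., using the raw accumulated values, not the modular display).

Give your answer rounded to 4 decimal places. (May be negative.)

After op 1 sync(0): ref=0.0000 raw=[0.0000 0.0000]
After op 2 tick(10): ref=10.0000 raw=[11.0000 12.5000]
After op 3 tick(5): ref=15.0000 raw=[16.5000 18.7500]
Drift of clock 1 after op 3: 18.7500 - 15.0000 = 3.7500

Answer: 3.7500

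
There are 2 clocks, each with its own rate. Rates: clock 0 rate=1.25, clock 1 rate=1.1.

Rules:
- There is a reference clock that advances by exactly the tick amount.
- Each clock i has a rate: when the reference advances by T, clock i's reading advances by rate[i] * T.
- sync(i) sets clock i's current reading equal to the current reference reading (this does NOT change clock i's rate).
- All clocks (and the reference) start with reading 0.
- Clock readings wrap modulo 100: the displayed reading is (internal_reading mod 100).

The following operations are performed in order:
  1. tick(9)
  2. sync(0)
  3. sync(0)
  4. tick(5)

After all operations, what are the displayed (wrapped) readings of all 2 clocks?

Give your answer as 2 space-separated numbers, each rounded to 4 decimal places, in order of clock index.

Answer: 15.2500 15.4000

Derivation:
After op 1 tick(9): ref=9.0000 raw=[11.2500 9.9000]
After op 2 sync(0): ref=9.0000 raw=[9.0000 9.9000]
After op 3 sync(0): ref=9.0000 raw=[9.0000 9.9000]
After op 4 tick(5): ref=14.0000 raw=[15.2500 15.4000]
Wrap final raw readings (mod 100): 15.2500 mod 100 = 15.2500; 15.4000 mod 100 = 15.4000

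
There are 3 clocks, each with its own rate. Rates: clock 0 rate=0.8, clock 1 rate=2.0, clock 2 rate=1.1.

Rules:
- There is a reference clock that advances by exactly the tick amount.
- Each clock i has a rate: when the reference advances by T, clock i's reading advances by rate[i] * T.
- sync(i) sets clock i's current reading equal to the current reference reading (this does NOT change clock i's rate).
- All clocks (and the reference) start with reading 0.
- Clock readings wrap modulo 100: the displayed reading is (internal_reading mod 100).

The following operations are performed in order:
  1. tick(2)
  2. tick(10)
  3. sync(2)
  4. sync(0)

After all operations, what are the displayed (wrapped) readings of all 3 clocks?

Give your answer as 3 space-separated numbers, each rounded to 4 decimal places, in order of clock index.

Answer: 12.0000 24.0000 12.0000

Derivation:
After op 1 tick(2): ref=2.0000 raw=[1.6000 4.0000 2.2000]
After op 2 tick(10): ref=12.0000 raw=[9.6000 24.0000 13.2000]
After op 3 sync(2): ref=12.0000 raw=[9.6000 24.0000 12.0000]
After op 4 sync(0): ref=12.0000 raw=[12.0000 24.0000 12.0000]
Wrap final raw readings (mod 100): 12.0000 mod 100 = 12.0000; 24.0000 mod 100 = 24.0000; 12.0000 mod 100 = 12.0000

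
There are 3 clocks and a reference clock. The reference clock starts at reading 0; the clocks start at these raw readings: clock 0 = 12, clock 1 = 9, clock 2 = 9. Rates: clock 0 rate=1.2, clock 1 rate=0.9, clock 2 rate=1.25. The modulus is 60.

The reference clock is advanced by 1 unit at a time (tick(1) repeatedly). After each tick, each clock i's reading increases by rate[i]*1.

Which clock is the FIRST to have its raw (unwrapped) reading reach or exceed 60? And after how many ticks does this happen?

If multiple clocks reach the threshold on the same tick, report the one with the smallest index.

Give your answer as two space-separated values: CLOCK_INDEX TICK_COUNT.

Answer: 0 40

Derivation:
clock 0: start=12, rate=1.2, needs 60-12 = 48; ticks = ceil(48/1.2) = ceil(40.0000) = 40; reading at tick 40 = 12 + 1.2*40 = 60.0000
clock 1: start=9, rate=0.9, needs 60-9 = 51; ticks = ceil(51/0.9) = ceil(56.6667) = 57; reading at tick 57 = 9 + 0.9*57 = 60.3000
clock 2: start=9, rate=1.25, needs 60-9 = 51; ticks = ceil(51/1.25) = ceil(40.8000) = 41; reading at tick 41 = 9 + 1.25*41 = 60.2500
Minimum tick count = 40; winners = [0]; smallest index = 0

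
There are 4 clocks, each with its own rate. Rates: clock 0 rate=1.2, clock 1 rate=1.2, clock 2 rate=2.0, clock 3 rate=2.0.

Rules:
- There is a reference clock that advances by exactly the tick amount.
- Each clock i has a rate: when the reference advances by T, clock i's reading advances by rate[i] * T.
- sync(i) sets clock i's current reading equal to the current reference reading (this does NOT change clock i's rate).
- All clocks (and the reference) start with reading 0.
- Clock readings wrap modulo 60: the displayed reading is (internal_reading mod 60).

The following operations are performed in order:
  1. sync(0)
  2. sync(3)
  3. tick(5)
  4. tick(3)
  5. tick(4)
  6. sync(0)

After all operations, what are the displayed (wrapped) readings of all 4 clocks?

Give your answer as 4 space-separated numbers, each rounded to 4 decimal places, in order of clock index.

Answer: 12.0000 14.4000 24.0000 24.0000

Derivation:
After op 1 sync(0): ref=0.0000 raw=[0.0000 0.0000 0.0000 0.0000]
After op 2 sync(3): ref=0.0000 raw=[0.0000 0.0000 0.0000 0.0000]
After op 3 tick(5): ref=5.0000 raw=[6.0000 6.0000 10.0000 10.0000]
After op 4 tick(3): ref=8.0000 raw=[9.6000 9.6000 16.0000 16.0000]
After op 5 tick(4): ref=12.0000 raw=[14.4000 14.4000 24.0000 24.0000]
After op 6 sync(0): ref=12.0000 raw=[12.0000 14.4000 24.0000 24.0000]
Wrap final raw readings (mod 60): 12.0000 mod 60 = 12.0000; 14.4000 mod 60 = 14.4000; 24.0000 mod 60 = 24.0000; 24.0000 mod 60 = 24.0000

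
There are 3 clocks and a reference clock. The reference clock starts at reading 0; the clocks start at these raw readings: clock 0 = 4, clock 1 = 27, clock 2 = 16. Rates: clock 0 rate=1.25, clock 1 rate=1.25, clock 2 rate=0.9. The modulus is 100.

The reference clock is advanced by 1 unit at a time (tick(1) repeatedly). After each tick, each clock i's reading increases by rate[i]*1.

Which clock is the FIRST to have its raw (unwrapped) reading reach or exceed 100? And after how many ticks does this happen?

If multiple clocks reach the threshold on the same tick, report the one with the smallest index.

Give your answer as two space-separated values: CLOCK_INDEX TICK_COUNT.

clock 0: start=4, rate=1.25, needs 100-4 = 96; ticks = ceil(96/1.25) = ceil(76.8000) = 77; reading at tick 77 = 4 + 1.25*77 = 100.2500
clock 1: start=27, rate=1.25, needs 100-27 = 73; ticks = ceil(73/1.25) = ceil(58.4000) = 59; reading at tick 59 = 27 + 1.25*59 = 100.7500
clock 2: start=16, rate=0.9, needs 100-16 = 84; ticks = ceil(84/0.9) = ceil(93.3333) = 94; reading at tick 94 = 16 + 0.9*94 = 100.6000
Minimum tick count = 59; winners = [1]; smallest index = 1

Answer: 1 59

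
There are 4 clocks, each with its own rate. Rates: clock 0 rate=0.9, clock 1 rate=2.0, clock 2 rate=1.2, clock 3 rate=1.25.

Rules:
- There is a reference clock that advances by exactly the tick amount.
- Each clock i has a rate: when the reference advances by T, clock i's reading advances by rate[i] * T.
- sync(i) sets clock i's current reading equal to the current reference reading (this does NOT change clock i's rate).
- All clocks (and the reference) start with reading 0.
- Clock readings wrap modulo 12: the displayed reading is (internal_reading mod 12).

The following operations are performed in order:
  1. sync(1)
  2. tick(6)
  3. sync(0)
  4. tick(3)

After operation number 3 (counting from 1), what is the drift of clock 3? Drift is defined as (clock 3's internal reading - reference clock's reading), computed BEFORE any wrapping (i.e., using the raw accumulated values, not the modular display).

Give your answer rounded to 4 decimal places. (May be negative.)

After op 1 sync(1): ref=0.0000 raw=[0.0000 0.0000 0.0000 0.0000]
After op 2 tick(6): ref=6.0000 raw=[5.4000 12.0000 7.2000 7.5000]
After op 3 sync(0): ref=6.0000 raw=[6.0000 12.0000 7.2000 7.5000]
Drift of clock 3 after op 3: 7.5000 - 6.0000 = 1.5000

Answer: 1.5000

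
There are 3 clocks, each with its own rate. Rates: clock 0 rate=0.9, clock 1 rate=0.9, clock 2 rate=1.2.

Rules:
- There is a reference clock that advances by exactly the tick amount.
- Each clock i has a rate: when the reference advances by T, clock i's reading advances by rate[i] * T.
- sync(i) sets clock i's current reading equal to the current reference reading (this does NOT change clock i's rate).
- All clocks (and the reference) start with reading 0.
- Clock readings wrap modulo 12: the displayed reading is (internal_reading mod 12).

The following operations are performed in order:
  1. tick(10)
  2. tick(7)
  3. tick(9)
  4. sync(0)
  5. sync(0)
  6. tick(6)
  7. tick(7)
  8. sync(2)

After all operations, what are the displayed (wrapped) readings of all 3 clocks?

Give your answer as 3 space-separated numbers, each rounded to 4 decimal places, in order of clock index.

After op 1 tick(10): ref=10.0000 raw=[9.0000 9.0000 12.0000]
After op 2 tick(7): ref=17.0000 raw=[15.3000 15.3000 20.4000]
After op 3 tick(9): ref=26.0000 raw=[23.4000 23.4000 31.2000]
After op 4 sync(0): ref=26.0000 raw=[26.0000 23.4000 31.2000]
After op 5 sync(0): ref=26.0000 raw=[26.0000 23.4000 31.2000]
After op 6 tick(6): ref=32.0000 raw=[31.4000 28.8000 38.4000]
After op 7 tick(7): ref=39.0000 raw=[37.7000 35.1000 46.8000]
After op 8 sync(2): ref=39.0000 raw=[37.7000 35.1000 39.0000]
Wrap final raw readings (mod 12): 37.7000 mod 12 = 1.7000; 35.1000 mod 12 = 11.1000; 39.0000 mod 12 = 3.0000

Answer: 1.7000 11.1000 3.0000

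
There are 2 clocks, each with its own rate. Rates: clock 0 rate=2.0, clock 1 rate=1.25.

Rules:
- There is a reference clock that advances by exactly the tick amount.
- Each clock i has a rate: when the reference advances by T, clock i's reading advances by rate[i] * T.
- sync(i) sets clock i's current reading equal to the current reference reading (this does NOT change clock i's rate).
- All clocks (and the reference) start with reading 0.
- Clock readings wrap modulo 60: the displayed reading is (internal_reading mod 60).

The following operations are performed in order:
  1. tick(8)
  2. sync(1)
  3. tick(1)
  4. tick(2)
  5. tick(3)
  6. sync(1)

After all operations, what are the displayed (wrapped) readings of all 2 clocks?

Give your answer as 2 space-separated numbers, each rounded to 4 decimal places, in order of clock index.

Answer: 28.0000 14.0000

Derivation:
After op 1 tick(8): ref=8.0000 raw=[16.0000 10.0000]
After op 2 sync(1): ref=8.0000 raw=[16.0000 8.0000]
After op 3 tick(1): ref=9.0000 raw=[18.0000 9.2500]
After op 4 tick(2): ref=11.0000 raw=[22.0000 11.7500]
After op 5 tick(3): ref=14.0000 raw=[28.0000 15.5000]
After op 6 sync(1): ref=14.0000 raw=[28.0000 14.0000]
Wrap final raw readings (mod 60): 28.0000 mod 60 = 28.0000; 14.0000 mod 60 = 14.0000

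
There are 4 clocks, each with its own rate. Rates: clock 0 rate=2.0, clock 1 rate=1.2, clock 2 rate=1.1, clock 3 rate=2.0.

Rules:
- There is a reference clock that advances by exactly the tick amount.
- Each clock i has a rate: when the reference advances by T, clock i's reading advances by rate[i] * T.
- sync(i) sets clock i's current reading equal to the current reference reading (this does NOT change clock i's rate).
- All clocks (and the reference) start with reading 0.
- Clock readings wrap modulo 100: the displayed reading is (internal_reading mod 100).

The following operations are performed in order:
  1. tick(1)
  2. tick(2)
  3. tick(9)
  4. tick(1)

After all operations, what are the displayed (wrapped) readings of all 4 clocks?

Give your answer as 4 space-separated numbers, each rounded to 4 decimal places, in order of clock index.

After op 1 tick(1): ref=1.0000 raw=[2.0000 1.2000 1.1000 2.0000]
After op 2 tick(2): ref=3.0000 raw=[6.0000 3.6000 3.3000 6.0000]
After op 3 tick(9): ref=12.0000 raw=[24.0000 14.4000 13.2000 24.0000]
After op 4 tick(1): ref=13.0000 raw=[26.0000 15.6000 14.3000 26.0000]
Wrap final raw readings (mod 100): 26.0000 mod 100 = 26.0000; 15.6000 mod 100 = 15.6000; 14.3000 mod 100 = 14.3000; 26.0000 mod 100 = 26.0000

Answer: 26.0000 15.6000 14.3000 26.0000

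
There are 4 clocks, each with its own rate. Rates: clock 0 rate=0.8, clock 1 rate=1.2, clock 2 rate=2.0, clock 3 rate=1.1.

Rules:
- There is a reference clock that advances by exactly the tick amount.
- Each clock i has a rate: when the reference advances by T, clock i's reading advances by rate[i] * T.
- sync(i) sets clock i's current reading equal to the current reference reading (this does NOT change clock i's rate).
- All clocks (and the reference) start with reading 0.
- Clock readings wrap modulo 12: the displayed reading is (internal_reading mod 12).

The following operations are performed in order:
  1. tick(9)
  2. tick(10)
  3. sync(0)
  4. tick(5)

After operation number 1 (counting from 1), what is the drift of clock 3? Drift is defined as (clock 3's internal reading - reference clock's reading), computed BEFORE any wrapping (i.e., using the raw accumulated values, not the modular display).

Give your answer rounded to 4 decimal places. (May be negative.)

After op 1 tick(9): ref=9.0000 raw=[7.2000 10.8000 18.0000 9.9000]
Drift of clock 3 after op 1: 9.9000 - 9.0000 = 0.9000

Answer: 0.9000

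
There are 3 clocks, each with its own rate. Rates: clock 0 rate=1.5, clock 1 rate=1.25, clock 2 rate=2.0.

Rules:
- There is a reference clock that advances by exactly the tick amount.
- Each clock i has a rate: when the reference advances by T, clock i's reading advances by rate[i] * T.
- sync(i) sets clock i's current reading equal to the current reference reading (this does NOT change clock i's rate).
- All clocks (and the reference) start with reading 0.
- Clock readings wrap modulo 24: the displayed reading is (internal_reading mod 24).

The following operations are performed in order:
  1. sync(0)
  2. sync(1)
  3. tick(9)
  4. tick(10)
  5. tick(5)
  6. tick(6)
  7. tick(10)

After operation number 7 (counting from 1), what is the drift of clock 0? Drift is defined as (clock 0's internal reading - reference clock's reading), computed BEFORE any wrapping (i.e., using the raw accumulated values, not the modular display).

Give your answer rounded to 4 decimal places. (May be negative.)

Answer: 20.0000

Derivation:
After op 1 sync(0): ref=0.0000 raw=[0.0000 0.0000 0.0000]
After op 2 sync(1): ref=0.0000 raw=[0.0000 0.0000 0.0000]
After op 3 tick(9): ref=9.0000 raw=[13.5000 11.2500 18.0000]
After op 4 tick(10): ref=19.0000 raw=[28.5000 23.7500 38.0000]
After op 5 tick(5): ref=24.0000 raw=[36.0000 30.0000 48.0000]
After op 6 tick(6): ref=30.0000 raw=[45.0000 37.5000 60.0000]
After op 7 tick(10): ref=40.0000 raw=[60.0000 50.0000 80.0000]
Drift of clock 0 after op 7: 60.0000 - 40.0000 = 20.0000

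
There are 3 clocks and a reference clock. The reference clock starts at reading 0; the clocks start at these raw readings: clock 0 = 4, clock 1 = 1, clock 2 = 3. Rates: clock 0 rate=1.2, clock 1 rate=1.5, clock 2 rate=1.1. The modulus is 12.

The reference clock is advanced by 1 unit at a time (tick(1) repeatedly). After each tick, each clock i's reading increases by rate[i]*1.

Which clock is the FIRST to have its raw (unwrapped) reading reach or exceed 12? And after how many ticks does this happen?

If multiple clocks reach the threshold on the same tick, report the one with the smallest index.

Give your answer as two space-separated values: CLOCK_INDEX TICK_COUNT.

Answer: 0 7

Derivation:
clock 0: start=4, rate=1.2, needs 12-4 = 8; ticks = ceil(8/1.2) = ceil(6.6667) = 7; reading at tick 7 = 4 + 1.2*7 = 12.4000
clock 1: start=1, rate=1.5, needs 12-1 = 11; ticks = ceil(11/1.5) = ceil(7.3333) = 8; reading at tick 8 = 1 + 1.5*8 = 13.0000
clock 2: start=3, rate=1.1, needs 12-3 = 9; ticks = ceil(9/1.1) = ceil(8.1818) = 9; reading at tick 9 = 3 + 1.1*9 = 12.9000
Minimum tick count = 7; winners = [0]; smallest index = 0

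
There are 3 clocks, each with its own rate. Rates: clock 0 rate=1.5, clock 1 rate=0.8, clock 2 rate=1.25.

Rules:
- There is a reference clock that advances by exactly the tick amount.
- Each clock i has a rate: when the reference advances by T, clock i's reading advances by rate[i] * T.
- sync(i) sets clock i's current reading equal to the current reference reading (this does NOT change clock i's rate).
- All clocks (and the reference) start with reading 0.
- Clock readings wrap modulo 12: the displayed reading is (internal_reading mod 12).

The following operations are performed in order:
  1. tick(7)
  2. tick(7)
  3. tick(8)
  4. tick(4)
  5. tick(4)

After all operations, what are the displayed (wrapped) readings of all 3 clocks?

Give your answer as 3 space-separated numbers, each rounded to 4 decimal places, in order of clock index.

After op 1 tick(7): ref=7.0000 raw=[10.5000 5.6000 8.7500]
After op 2 tick(7): ref=14.0000 raw=[21.0000 11.2000 17.5000]
After op 3 tick(8): ref=22.0000 raw=[33.0000 17.6000 27.5000]
After op 4 tick(4): ref=26.0000 raw=[39.0000 20.8000 32.5000]
After op 5 tick(4): ref=30.0000 raw=[45.0000 24.0000 37.5000]
Wrap final raw readings (mod 12): 45.0000 mod 12 = 9.0000; 24.0000 mod 12 = 0.0000; 37.5000 mod 12 = 1.5000

Answer: 9.0000 0.0000 1.5000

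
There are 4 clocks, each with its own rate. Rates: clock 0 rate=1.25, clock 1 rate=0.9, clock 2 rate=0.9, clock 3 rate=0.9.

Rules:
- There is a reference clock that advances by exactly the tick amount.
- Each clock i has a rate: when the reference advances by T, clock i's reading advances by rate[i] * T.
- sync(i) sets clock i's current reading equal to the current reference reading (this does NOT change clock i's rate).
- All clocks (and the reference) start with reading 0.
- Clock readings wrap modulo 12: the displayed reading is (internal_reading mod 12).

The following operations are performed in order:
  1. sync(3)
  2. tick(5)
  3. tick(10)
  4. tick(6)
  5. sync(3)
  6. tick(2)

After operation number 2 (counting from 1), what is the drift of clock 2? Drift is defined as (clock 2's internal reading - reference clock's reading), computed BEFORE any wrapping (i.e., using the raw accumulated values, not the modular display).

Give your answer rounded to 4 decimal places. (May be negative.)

After op 1 sync(3): ref=0.0000 raw=[0.0000 0.0000 0.0000 0.0000]
After op 2 tick(5): ref=5.0000 raw=[6.2500 4.5000 4.5000 4.5000]
Drift of clock 2 after op 2: 4.5000 - 5.0000 = -0.5000

Answer: -0.5000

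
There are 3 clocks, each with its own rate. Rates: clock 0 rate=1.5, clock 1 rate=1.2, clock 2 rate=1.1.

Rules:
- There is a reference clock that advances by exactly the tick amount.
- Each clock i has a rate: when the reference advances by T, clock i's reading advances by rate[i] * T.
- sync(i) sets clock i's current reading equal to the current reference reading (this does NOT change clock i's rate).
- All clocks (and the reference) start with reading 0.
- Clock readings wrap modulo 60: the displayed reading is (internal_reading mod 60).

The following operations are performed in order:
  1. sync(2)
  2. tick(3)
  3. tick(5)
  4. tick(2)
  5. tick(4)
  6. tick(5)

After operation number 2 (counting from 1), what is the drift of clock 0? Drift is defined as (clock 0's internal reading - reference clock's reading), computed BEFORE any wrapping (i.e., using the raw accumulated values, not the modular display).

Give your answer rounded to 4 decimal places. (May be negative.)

After op 1 sync(2): ref=0.0000 raw=[0.0000 0.0000 0.0000]
After op 2 tick(3): ref=3.0000 raw=[4.5000 3.6000 3.3000]
Drift of clock 0 after op 2: 4.5000 - 3.0000 = 1.5000

Answer: 1.5000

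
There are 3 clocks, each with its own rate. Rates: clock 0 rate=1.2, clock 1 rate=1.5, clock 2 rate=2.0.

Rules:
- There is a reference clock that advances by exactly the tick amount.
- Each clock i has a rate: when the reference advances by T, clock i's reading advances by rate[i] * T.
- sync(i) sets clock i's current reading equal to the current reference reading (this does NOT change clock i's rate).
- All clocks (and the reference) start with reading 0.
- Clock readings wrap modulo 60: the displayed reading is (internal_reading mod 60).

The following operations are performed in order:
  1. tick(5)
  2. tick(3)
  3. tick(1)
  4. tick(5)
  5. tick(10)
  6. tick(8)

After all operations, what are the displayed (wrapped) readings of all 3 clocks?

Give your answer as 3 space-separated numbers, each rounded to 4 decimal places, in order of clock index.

After op 1 tick(5): ref=5.0000 raw=[6.0000 7.5000 10.0000]
After op 2 tick(3): ref=8.0000 raw=[9.6000 12.0000 16.0000]
After op 3 tick(1): ref=9.0000 raw=[10.8000 13.5000 18.0000]
After op 4 tick(5): ref=14.0000 raw=[16.8000 21.0000 28.0000]
After op 5 tick(10): ref=24.0000 raw=[28.8000 36.0000 48.0000]
After op 6 tick(8): ref=32.0000 raw=[38.4000 48.0000 64.0000]
Wrap final raw readings (mod 60): 38.4000 mod 60 = 38.4000; 48.0000 mod 60 = 48.0000; 64.0000 mod 60 = 4.0000

Answer: 38.4000 48.0000 4.0000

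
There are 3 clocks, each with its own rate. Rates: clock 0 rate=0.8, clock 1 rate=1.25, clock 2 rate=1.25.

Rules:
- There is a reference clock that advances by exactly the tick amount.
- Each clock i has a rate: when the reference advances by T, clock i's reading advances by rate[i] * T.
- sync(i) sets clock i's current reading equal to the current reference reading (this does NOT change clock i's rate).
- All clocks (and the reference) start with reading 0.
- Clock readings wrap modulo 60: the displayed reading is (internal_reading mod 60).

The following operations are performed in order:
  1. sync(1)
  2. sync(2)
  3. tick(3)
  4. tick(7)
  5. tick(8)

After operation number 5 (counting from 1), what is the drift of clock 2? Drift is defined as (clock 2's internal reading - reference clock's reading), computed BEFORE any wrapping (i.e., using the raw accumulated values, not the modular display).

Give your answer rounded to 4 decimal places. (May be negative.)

After op 1 sync(1): ref=0.0000 raw=[0.0000 0.0000 0.0000]
After op 2 sync(2): ref=0.0000 raw=[0.0000 0.0000 0.0000]
After op 3 tick(3): ref=3.0000 raw=[2.4000 3.7500 3.7500]
After op 4 tick(7): ref=10.0000 raw=[8.0000 12.5000 12.5000]
After op 5 tick(8): ref=18.0000 raw=[14.4000 22.5000 22.5000]
Drift of clock 2 after op 5: 22.5000 - 18.0000 = 4.5000

Answer: 4.5000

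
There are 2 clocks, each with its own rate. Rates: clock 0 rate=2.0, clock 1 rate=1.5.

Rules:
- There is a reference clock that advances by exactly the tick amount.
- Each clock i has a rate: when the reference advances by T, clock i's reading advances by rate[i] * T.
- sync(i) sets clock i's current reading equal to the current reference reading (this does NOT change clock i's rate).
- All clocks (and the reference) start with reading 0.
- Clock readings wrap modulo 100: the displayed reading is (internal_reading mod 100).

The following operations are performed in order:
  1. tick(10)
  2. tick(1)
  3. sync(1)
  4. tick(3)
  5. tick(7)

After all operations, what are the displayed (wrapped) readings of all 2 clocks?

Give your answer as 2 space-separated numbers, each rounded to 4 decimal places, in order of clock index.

Answer: 42.0000 26.0000

Derivation:
After op 1 tick(10): ref=10.0000 raw=[20.0000 15.0000]
After op 2 tick(1): ref=11.0000 raw=[22.0000 16.5000]
After op 3 sync(1): ref=11.0000 raw=[22.0000 11.0000]
After op 4 tick(3): ref=14.0000 raw=[28.0000 15.5000]
After op 5 tick(7): ref=21.0000 raw=[42.0000 26.0000]
Wrap final raw readings (mod 100): 42.0000 mod 100 = 42.0000; 26.0000 mod 100 = 26.0000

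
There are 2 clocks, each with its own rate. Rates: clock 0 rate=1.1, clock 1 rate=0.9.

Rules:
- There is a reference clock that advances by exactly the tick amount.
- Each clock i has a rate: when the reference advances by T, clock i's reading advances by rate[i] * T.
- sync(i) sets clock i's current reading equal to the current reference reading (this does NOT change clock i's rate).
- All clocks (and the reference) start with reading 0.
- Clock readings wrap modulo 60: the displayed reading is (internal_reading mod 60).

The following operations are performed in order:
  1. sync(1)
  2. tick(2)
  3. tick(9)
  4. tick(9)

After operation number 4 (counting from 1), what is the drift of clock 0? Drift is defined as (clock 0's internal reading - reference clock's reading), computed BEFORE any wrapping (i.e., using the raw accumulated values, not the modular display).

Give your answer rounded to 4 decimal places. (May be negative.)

After op 1 sync(1): ref=0.0000 raw=[0.0000 0.0000]
After op 2 tick(2): ref=2.0000 raw=[2.2000 1.8000]
After op 3 tick(9): ref=11.0000 raw=[12.1000 9.9000]
After op 4 tick(9): ref=20.0000 raw=[22.0000 18.0000]
Drift of clock 0 after op 4: 22.0000 - 20.0000 = 2.0000

Answer: 2.0000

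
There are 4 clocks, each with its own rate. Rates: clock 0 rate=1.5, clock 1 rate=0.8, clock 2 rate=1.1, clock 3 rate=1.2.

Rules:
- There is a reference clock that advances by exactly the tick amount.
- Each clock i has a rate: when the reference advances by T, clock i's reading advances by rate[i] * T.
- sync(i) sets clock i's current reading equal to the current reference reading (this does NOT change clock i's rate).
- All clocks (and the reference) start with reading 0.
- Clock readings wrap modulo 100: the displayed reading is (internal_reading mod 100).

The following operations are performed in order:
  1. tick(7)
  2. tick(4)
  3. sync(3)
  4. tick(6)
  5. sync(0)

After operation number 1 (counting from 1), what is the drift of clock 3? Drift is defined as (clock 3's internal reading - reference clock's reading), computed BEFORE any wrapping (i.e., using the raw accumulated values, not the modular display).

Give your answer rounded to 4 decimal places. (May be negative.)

After op 1 tick(7): ref=7.0000 raw=[10.5000 5.6000 7.7000 8.4000]
Drift of clock 3 after op 1: 8.4000 - 7.0000 = 1.4000

Answer: 1.4000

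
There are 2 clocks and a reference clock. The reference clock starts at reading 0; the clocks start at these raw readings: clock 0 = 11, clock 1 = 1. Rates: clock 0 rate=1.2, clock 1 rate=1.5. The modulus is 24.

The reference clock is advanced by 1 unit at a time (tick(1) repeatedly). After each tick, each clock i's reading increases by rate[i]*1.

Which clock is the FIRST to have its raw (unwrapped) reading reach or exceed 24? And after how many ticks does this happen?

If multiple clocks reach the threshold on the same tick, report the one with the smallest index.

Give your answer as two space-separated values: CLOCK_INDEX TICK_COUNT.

clock 0: start=11, rate=1.2, needs 24-11 = 13; ticks = ceil(13/1.2) = ceil(10.8333) = 11; reading at tick 11 = 11 + 1.2*11 = 24.2000
clock 1: start=1, rate=1.5, needs 24-1 = 23; ticks = ceil(23/1.5) = ceil(15.3333) = 16; reading at tick 16 = 1 + 1.5*16 = 25.0000
Minimum tick count = 11; winners = [0]; smallest index = 0

Answer: 0 11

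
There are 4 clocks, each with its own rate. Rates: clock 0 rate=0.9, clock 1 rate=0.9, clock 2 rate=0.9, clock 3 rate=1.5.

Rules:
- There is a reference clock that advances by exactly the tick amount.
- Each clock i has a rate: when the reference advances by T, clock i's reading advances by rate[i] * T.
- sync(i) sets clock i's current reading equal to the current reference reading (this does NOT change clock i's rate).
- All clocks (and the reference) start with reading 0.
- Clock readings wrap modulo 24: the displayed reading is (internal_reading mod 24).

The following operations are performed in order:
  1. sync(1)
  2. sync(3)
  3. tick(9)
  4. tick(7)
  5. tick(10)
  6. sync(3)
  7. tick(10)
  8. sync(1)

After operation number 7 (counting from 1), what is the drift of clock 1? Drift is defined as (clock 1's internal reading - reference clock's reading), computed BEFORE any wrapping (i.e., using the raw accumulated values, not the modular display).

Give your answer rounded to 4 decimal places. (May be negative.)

Answer: -3.6000

Derivation:
After op 1 sync(1): ref=0.0000 raw=[0.0000 0.0000 0.0000 0.0000]
After op 2 sync(3): ref=0.0000 raw=[0.0000 0.0000 0.0000 0.0000]
After op 3 tick(9): ref=9.0000 raw=[8.1000 8.1000 8.1000 13.5000]
After op 4 tick(7): ref=16.0000 raw=[14.4000 14.4000 14.4000 24.0000]
After op 5 tick(10): ref=26.0000 raw=[23.4000 23.4000 23.4000 39.0000]
After op 6 sync(3): ref=26.0000 raw=[23.4000 23.4000 23.4000 26.0000]
After op 7 tick(10): ref=36.0000 raw=[32.4000 32.4000 32.4000 41.0000]
Drift of clock 1 after op 7: 32.4000 - 36.0000 = -3.6000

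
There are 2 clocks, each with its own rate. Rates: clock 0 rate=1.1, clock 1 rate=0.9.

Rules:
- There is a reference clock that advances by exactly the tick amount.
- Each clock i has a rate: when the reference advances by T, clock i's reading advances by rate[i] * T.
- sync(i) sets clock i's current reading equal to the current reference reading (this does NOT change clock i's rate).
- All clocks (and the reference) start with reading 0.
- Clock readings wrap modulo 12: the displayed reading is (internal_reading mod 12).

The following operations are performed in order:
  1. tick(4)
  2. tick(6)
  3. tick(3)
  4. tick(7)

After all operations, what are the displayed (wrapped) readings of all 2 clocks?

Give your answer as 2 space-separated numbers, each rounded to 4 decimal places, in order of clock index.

Answer: 10.0000 6.0000

Derivation:
After op 1 tick(4): ref=4.0000 raw=[4.4000 3.6000]
After op 2 tick(6): ref=10.0000 raw=[11.0000 9.0000]
After op 3 tick(3): ref=13.0000 raw=[14.3000 11.7000]
After op 4 tick(7): ref=20.0000 raw=[22.0000 18.0000]
Wrap final raw readings (mod 12): 22.0000 mod 12 = 10.0000; 18.0000 mod 12 = 6.0000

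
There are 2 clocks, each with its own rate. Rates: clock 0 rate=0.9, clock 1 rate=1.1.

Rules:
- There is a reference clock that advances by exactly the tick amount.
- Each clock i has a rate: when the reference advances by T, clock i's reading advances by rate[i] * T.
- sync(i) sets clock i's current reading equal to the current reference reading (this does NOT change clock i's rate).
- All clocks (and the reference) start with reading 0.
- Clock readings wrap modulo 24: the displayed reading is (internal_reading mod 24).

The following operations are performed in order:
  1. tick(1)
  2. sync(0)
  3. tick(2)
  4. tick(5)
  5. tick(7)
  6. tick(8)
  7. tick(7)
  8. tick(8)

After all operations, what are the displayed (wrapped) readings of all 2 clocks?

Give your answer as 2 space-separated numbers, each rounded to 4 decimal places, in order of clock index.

After op 1 tick(1): ref=1.0000 raw=[0.9000 1.1000]
After op 2 sync(0): ref=1.0000 raw=[1.0000 1.1000]
After op 3 tick(2): ref=3.0000 raw=[2.8000 3.3000]
After op 4 tick(5): ref=8.0000 raw=[7.3000 8.8000]
After op 5 tick(7): ref=15.0000 raw=[13.6000 16.5000]
After op 6 tick(8): ref=23.0000 raw=[20.8000 25.3000]
After op 7 tick(7): ref=30.0000 raw=[27.1000 33.0000]
After op 8 tick(8): ref=38.0000 raw=[34.3000 41.8000]
Wrap final raw readings (mod 24): 34.3000 mod 24 = 10.3000; 41.8000 mod 24 = 17.8000

Answer: 10.3000 17.8000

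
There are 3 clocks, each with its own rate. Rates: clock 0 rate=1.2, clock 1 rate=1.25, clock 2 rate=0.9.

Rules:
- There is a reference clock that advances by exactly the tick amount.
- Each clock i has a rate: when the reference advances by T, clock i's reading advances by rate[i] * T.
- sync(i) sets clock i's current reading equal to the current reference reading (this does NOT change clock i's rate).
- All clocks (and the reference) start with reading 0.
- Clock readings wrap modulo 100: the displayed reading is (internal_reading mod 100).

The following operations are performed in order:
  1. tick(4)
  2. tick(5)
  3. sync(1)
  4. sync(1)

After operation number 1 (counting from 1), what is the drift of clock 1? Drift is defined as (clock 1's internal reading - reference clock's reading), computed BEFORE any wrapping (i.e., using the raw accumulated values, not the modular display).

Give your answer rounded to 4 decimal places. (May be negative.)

Answer: 1.0000

Derivation:
After op 1 tick(4): ref=4.0000 raw=[4.8000 5.0000 3.6000]
Drift of clock 1 after op 1: 5.0000 - 4.0000 = 1.0000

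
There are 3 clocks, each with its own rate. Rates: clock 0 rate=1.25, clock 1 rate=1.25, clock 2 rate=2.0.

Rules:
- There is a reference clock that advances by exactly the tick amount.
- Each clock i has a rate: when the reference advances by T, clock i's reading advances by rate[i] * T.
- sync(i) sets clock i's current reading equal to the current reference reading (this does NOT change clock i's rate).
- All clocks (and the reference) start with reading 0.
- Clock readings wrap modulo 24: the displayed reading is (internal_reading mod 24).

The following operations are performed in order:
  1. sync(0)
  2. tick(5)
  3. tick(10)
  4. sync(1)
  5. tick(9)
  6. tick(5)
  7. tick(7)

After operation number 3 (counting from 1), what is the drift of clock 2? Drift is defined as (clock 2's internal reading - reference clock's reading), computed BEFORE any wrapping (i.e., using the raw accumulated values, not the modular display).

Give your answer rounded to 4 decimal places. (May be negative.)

After op 1 sync(0): ref=0.0000 raw=[0.0000 0.0000 0.0000]
After op 2 tick(5): ref=5.0000 raw=[6.2500 6.2500 10.0000]
After op 3 tick(10): ref=15.0000 raw=[18.7500 18.7500 30.0000]
Drift of clock 2 after op 3: 30.0000 - 15.0000 = 15.0000

Answer: 15.0000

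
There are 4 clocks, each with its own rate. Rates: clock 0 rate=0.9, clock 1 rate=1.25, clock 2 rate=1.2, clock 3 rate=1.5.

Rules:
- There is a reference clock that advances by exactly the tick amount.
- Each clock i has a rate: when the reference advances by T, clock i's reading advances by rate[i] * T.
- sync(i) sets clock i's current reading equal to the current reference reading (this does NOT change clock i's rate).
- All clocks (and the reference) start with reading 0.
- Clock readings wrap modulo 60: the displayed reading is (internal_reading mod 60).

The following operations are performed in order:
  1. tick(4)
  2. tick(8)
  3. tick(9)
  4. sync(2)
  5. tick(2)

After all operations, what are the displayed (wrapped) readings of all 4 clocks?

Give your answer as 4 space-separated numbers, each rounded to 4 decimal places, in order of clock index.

After op 1 tick(4): ref=4.0000 raw=[3.6000 5.0000 4.8000 6.0000]
After op 2 tick(8): ref=12.0000 raw=[10.8000 15.0000 14.4000 18.0000]
After op 3 tick(9): ref=21.0000 raw=[18.9000 26.2500 25.2000 31.5000]
After op 4 sync(2): ref=21.0000 raw=[18.9000 26.2500 21.0000 31.5000]
After op 5 tick(2): ref=23.0000 raw=[20.7000 28.7500 23.4000 34.5000]
Wrap final raw readings (mod 60): 20.7000 mod 60 = 20.7000; 28.7500 mod 60 = 28.7500; 23.4000 mod 60 = 23.4000; 34.5000 mod 60 = 34.5000

Answer: 20.7000 28.7500 23.4000 34.5000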